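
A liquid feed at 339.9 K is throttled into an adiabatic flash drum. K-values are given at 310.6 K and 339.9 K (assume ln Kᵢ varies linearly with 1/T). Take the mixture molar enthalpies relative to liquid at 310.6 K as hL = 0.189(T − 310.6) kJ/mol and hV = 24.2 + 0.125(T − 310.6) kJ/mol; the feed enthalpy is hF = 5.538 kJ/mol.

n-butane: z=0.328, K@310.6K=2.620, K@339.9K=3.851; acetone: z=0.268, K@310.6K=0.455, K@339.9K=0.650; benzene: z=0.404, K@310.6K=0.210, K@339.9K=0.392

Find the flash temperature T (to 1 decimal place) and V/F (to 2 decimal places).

T = 319.3 K, V/F = 0.16

Adiabatic flash: solve Rachford–Rice at each trial T, then check hF = ψ·hV(T) + (1−ψ)·hL(T).
  T = 310.6 K: K = (2.620, 0.455, 0.210), RR gives ψ = 0.058, H_out = 1.413 kJ/mol
  T = 339.9 K: K = (3.851, 0.650, 0.392), RR gives ψ = 0.404, H_out = 14.550 kJ/mol
  T = 325.2 K: K = (3.202, 0.548, 0.291), RR gives ψ = 0.232, H_out = 8.149 kJ/mol
  T = 317.9 K: K = (2.903, 0.500, 0.248), RR gives ψ = 0.149, H_out = 4.905 kJ/mol
  T = 321.5 K: K = (3.049, 0.524, 0.268), RR gives ψ = 0.190, H_out = 6.525 kJ/mol
  T = 319.7 K: K = (2.975, 0.512, 0.258), RR gives ψ = 0.169, H_out = 5.721 kJ/mol
Linear interpolation between T = 317.9 (H_out = 4.905) and T = 319.7 (H_out = 5.721) on hF = 5.538 gives T ≈ 319.3 K, at which ψ = 0.16.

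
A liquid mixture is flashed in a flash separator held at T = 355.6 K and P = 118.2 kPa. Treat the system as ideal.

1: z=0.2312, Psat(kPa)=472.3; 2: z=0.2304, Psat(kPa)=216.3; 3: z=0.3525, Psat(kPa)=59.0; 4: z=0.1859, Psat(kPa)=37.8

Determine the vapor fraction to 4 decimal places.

ψ = 0.4809

Raoult's law: Kᵢ = Pᵢˢᵃᵗ/P = Pᵢˢᵃᵗ/118.2.
  K_1 = 472.3/118.2 = 3.995770, K_2 = 216.3/118.2 = 1.829949, K_3 = 59.0/118.2 = 0.499154, K_4 = 37.8/118.2 = 0.319797
Iterate (Newton) starting at ψ = 0.5:
  ψ = 0.5000: g = -0.01473, g' = -0.7667 → ψ = 0.4808
  ψ = 0.4808: g = 0.00006, g' = -0.7728 → ψ = 0.4809
Converged at ψ = 0.4809.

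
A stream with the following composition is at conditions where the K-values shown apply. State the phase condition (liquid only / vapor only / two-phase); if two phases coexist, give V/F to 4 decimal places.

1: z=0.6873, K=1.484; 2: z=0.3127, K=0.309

ΣzᵢKᵢ = 1.1166; Σzᵢ/Kᵢ = 1.4751.
Both exceed 1, so a two-phase solution exists.
Let ψ = V/F and solve Σ zᵢ(Kᵢ−1)/(1+ψ(Kᵢ−1)) = 0.
Binary case is linear: z₁(K₁−1)(1+ψ(K₂−1)) + z₂(K₂−1)(1+ψ(K₁−1)) = 0
⇒ ψ = [z₁(K₁−1)+z₂(K₂−1)] / [−(K₁−1)(K₂−1)] = 0.11658/0.33444 = 0.3486

two-phase, V/F = 0.3486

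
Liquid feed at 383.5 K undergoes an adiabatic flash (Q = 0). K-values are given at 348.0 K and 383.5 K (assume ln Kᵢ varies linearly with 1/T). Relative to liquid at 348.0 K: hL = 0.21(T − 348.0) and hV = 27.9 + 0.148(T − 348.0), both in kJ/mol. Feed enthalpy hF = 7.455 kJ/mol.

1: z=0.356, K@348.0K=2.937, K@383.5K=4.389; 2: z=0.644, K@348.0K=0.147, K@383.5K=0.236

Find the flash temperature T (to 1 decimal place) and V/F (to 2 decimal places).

T = 361.5 K, V/F = 0.17

Adiabatic flash: solve Rachford–Rice at each trial T, then check hF = ψ·hV(T) + (1−ψ)·hL(T).
  T = 348.0 K: K = (2.937, 0.147), RR gives ψ = 0.085, H_out = 2.368 kJ/mol
  T = 383.5 K: K = (4.389, 0.236), RR gives ψ = 0.276, H_out = 14.546 kJ/mol
  T = 365.8 K: K = (3.628, 0.189), RR gives ψ = 0.194, H_out = 8.926 kJ/mol
  T = 356.9 K: K = (3.273, 0.167), RR gives ψ = 0.144, H_out = 5.807 kJ/mol
  T = 361.4 K: K = (3.450, 0.178), RR gives ψ = 0.170, H_out = 7.417 kJ/mol
  T = 363.6 K: K = (3.538, 0.183), RR gives ψ = 0.182, H_out = 8.179 kJ/mol
Linear interpolation between T = 361.4 (H_out = 7.417) and T = 363.6 (H_out = 8.179) on hF = 7.455 gives T ≈ 361.5 K, at which ψ = 0.17.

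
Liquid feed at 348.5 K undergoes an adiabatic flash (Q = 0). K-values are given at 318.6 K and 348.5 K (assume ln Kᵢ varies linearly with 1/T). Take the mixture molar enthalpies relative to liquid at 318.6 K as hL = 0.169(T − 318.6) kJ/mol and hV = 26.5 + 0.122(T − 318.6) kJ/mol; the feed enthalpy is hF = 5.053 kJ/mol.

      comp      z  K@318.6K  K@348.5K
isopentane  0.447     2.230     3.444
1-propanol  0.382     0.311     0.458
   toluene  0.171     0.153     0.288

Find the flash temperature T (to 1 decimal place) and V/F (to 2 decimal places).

Adiabatic flash: solve Rachford–Rice at each trial T, then check hF = ψ·hV(T) + (1−ψ)·hL(T).
  T = 318.6 K: K = (2.230, 0.311, 0.153), RR gives ψ = 0.155, H_out = 4.119 kJ/mol
  T = 348.5 K: K = (3.444, 0.458, 0.288), RR gives ψ = 0.519, H_out = 18.088 kJ/mol
  T = 333.6 K: K = (2.800, 0.381, 0.213), RR gives ψ = 0.356, H_out = 11.723 kJ/mol
  T = 326.1 K: K = (2.506, 0.345, 0.181), RR gives ψ = 0.264, H_out = 8.183 kJ/mol
  T = 322.4 K: K = (2.367, 0.328, 0.167), RR gives ψ = 0.214, H_out = 6.264 kJ/mol
  T = 320.5 K: K = (2.298, 0.319, 0.160), RR gives ψ = 0.185, H_out = 5.217 kJ/mol
Linear interpolation between T = 318.6 (H_out = 4.119) and T = 320.5 (H_out = 5.217) on hF = 5.053 gives T ≈ 320.2 K, at which ψ = 0.18.

T = 320.2 K, V/F = 0.18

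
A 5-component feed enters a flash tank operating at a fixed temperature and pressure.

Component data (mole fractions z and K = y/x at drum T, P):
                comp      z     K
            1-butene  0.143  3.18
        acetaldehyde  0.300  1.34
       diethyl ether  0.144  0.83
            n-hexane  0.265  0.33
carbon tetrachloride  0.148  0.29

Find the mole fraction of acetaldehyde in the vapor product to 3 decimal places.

y_acetaldehyde = 0.384

Material balance + equilibrium reduce to Σ zᵢ(Kᵢ−1)/(1+ψ(Kᵢ−1)) = 0.
Check two-phase: ΣzᵢKᵢ = 1.107 > 1 and Σzᵢ/Kᵢ = 1.756 > 1, so g(0) = 0.107 > 0 and g(1) = -0.756 < 0.
Newton–Raphson from ψ = 0.5:
  ψ = 0.500: g = -0.2203, g' = -0.634 → ψ = 0.153
  ψ = 0.153: g = -0.0099, g' = -0.660 → ψ = 0.138
Converged at ψ = 0.138.
Compositions from xᵢ = zᵢ/(1+ψ(Kᵢ−1)), yᵢ = Kᵢxᵢ:
  1-butene: x = 0.110, y = 0.350
  acetaldehyde: x = 0.287, y = 0.384
  diethyl ether: x = 0.147, y = 0.122
  n-hexane: x = 0.292, y = 0.096
  carbon tetrachloride: x = 0.164, y = 0.048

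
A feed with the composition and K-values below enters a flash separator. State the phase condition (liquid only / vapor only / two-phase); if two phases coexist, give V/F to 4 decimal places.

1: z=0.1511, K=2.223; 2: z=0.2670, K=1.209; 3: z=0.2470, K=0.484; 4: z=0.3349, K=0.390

liquid only

ΣzᵢKᵢ = 0.9089; Σzᵢ/Kᵢ = 1.6579.
Since ΣzᵢKᵢ < 1 the mixture is below its bubble point — single liquid phase.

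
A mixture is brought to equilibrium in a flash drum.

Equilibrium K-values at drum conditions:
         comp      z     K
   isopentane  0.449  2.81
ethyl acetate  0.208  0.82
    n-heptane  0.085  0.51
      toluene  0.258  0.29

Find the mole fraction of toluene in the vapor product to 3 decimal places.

Rachford–Rice: g(V/F) = Σ zᵢ(Kᵢ−1)/(1+V/F(Kᵢ−1)) = 0.
Check two-phase: ΣzᵢKᵢ = 1.550 > 1 and Σzᵢ/Kᵢ = 1.470 > 1, so g(0) = 0.550 > 0 and g(1) = -0.470 < 0.
Newton iteration, V/F⁰ = 0.45:
  V/F = 0.450: g = 0.0845, g' = -0.769 → V/F = 0.560
  V/F = 0.560: g = 0.0006, g' = -0.768 → V/F = 0.561
Converged at V/F = 0.561.
Compositions from xᵢ = zᵢ/(1+V/F(Kᵢ−1)), yᵢ = Kᵢxᵢ:
  isopentane: x = 0.223, y = 0.626
  ethyl acetate: x = 0.231, y = 0.190
  n-heptane: x = 0.117, y = 0.060
  toluene: x = 0.429, y = 0.124

y_toluene = 0.124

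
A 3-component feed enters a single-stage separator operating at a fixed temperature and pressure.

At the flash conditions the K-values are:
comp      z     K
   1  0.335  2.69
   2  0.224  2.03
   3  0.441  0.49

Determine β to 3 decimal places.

Material balance + equilibrium reduce to Σ zᵢ(Kᵢ−1)/(1+β(Kᵢ−1)) = 0.
g(0) = ΣzᵢKᵢ − 1 = 0.572 and g(1) = 1 − Σzᵢ/Kᵢ = -0.135, so a root lies in (0, 1).
Iterate (Newton) starting at β = 0.68:
  β = 0.680: g = 0.0548, g' = -0.558 → β = 0.778
Converged at β = 0.778.

β = 0.778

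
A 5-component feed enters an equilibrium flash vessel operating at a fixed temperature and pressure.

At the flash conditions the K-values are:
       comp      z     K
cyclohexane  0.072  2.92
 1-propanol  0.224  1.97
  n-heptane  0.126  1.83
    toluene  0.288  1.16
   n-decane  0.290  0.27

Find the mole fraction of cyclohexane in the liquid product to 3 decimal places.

Iterate (Newton) starting at ψ = 0.5:
  ψ = 0.500: g = 0.0000, g' = -0.598 → ψ = 0.500
Converged at ψ = 0.500.
Compositions from xᵢ = zᵢ/(1+ψ(Kᵢ−1)), yᵢ = Kᵢxᵢ:
  cyclohexane: x = 0.037, y = 0.107
  1-propanol: x = 0.151, y = 0.297
  n-heptane: x = 0.089, y = 0.163
  toluene: x = 0.267, y = 0.309
  n-decane: x = 0.457, y = 0.123

x_cyclohexane = 0.037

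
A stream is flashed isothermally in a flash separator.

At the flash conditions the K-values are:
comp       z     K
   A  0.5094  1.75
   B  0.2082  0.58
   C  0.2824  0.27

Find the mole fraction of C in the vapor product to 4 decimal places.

Let ψ = V/F and solve Σ zᵢ(Kᵢ−1)/(1+ψ(Kᵢ−1)) = 0.
g(0) = ΣzᵢKᵢ − 1 = 0.0885 and g(1) = 1 − Σzᵢ/Kᵢ = -0.6960, so a root lies in (0, 1).
Newton–Raphson from ψ = 0.62:
  ψ = 0.6200: g = -0.23405, g' = -0.7029 → ψ = 0.2870
  ψ = 0.2870: g = -0.04585, g' = -0.4823 → ψ = 0.1920
  ψ = 0.1920: g = -0.00089, g' = -0.4659 → ψ = 0.1900
Converged at ψ = 0.1900.
Compositions from xᵢ = zᵢ/(1+ψ(Kᵢ−1)), yᵢ = Kᵢxᵢ:
  A: x = 0.4459, y = 0.7802
  B: x = 0.2263, y = 0.1312
  C: x = 0.3279, y = 0.0885

y_C = 0.0885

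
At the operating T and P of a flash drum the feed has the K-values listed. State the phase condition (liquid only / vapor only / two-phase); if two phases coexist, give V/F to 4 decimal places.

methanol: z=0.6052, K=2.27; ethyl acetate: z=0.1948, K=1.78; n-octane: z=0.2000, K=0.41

vapor only

ΣzᵢKᵢ = 1.8025; Σzᵢ/Kᵢ = 0.8639.
Since Σzᵢ/Kᵢ < 1 the mixture is above its dew point — single vapor phase.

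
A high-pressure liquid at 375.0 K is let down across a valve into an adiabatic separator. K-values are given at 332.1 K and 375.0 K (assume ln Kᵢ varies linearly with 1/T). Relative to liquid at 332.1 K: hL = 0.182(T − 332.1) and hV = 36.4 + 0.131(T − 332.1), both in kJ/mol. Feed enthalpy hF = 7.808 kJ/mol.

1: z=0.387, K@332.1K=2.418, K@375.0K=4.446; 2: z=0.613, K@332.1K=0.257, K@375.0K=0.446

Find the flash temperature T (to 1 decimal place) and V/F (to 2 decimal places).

T = 339.2 K, V/F = 0.18

Adiabatic flash: solve Rachford–Rice at each trial T, then check hF = ψ·hV(T) + (1−ψ)·hL(T).
  T = 332.1 K: K = (2.418, 0.257), RR gives ψ = 0.089, H_out = 3.224 kJ/mol
  T = 375.0 K: K = (4.446, 0.446), RR gives ψ = 0.521, H_out = 25.621 kJ/mol
  T = 353.6 K: K = (3.342, 0.344), RR gives ψ = 0.329, H_out = 15.516 kJ/mol
  T = 342.9 K: K = (2.859, 0.299), RR gives ψ = 0.222, H_out = 9.942 kJ/mol
  T = 337.5 K: K = (2.633, 0.278), RR gives ψ = 0.160, H_out = 6.775 kJ/mol
  T = 340.2 K: K = (2.745, 0.288), RR gives ψ = 0.192, H_out = 8.398 kJ/mol
  T = 338.9 K: K = (2.691, 0.283), RR gives ψ = 0.177, H_out = 7.627 kJ/mol
Linear interpolation between T = 338.9 (H_out = 7.627) and T = 340.2 (H_out = 8.398) on hF = 7.808 gives T ≈ 339.2 K, at which ψ = 0.18.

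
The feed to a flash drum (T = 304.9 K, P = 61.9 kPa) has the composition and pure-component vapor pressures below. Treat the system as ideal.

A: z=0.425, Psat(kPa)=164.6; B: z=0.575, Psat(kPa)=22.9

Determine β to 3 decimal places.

Raoult's law: Kᵢ = Pᵢˢᵃᵗ/P = Pᵢˢᵃᵗ/61.9.
  K_A = 164.6/61.9 = 2.65913, K_B = 22.9/61.9 = 0.36995
Material balance + equilibrium reduce to Σ zᵢ(Kᵢ−1)/(1+β(Kᵢ−1)) = 0.
Check two-phase: ΣzᵢKᵢ = 1.343 > 1 and Σzᵢ/Kᵢ = 1.714 > 1, so g(0) = 0.343 > 0 and g(1) = -0.714 < 0.
Binary case is linear: z₁(K₁−1)(1+β(K₂−1)) + z₂(K₂−1)(1+β(K₁−1)) = 0
⇒ β = [z₁(K₁−1)+z₂(K₂−1)] / [−(K₁−1)(K₂−1)] = 0.3429/1.0453 = 0.328

β = 0.328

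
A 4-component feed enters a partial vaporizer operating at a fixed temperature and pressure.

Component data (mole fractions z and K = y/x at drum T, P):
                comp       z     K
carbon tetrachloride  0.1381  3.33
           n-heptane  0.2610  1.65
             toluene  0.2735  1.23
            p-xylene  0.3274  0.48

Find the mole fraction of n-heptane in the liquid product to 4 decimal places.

x_n-heptane = 0.1744

Rachford–Rice: g(ψ) = Σ zᵢ(Kᵢ−1)/(1+ψ(Kᵢ−1)) = 0.
Check two-phase: ΣzᵢKᵢ = 1.3841 > 1 and Σzᵢ/Kᵢ = 1.1041 > 1, so g(0) = 0.3841 > 0 and g(1) = -0.1041 < 0.
Newton–Raphson from ψ = 0.42:
  ψ = 0.4200: g = 0.13544, g' = -0.4165 → ψ = 0.7452
  ψ = 0.7452: g = 0.00764, g' = -0.3967 → ψ = 0.7644
  ψ = 0.7644: g = -0.00004, g' = -0.4005 → ψ = 0.7643
Converged at ψ = 0.7643.
Compositions from xᵢ = zᵢ/(1+ψ(Kᵢ−1)), yᵢ = Kᵢxᵢ:
  carbon tetrachloride: x = 0.0497, y = 0.1654
  n-heptane: x = 0.1744, y = 0.2877
  toluene: x = 0.2326, y = 0.2861
  p-xylene: x = 0.5434, y = 0.2608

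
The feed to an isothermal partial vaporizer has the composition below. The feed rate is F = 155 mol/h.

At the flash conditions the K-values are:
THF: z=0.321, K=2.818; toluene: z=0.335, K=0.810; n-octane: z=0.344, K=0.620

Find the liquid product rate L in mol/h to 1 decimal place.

Iterate (Newton) starting at β = 0.53:
  β = 0.530: g = 0.0627, g' = -0.368 → β = 0.700
  β = 0.700: g = 0.0051, g' = -0.314 → β = 0.717
Converged at β = 0.717.
Then V = β·F = 0.7169·155 = 111.1 mol/h and L = F − V = 43.9 mol/h.

L = 43.9 mol/h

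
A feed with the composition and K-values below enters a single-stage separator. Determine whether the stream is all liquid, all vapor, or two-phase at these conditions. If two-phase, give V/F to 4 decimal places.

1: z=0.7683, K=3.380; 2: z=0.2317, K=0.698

ΣzᵢKᵢ = 2.7586; Σzᵢ/Kᵢ = 0.5593.
Since Σzᵢ/Kᵢ < 1 the mixture is above its dew point — single vapor phase.

all vapor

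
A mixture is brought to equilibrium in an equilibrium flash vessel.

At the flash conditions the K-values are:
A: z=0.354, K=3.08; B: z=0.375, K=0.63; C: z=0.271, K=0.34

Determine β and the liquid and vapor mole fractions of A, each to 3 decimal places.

Material balance + equilibrium reduce to Σ zᵢ(Kᵢ−1)/(1+β(Kᵢ−1)) = 0.
g(0) = ΣzᵢKᵢ − 1 = 0.419 and g(1) = 1 − Σzᵢ/Kᵢ = -0.507, so a root lies in (0, 1).
Newton–Raphson from β = 0.5:
  β = 0.500: g = -0.0763, g' = -0.708 → β = 0.392
  β = 0.392: g = 0.0018, g' = -0.750 → β = 0.395
Converged at β = 0.395.
Compositions from xᵢ = zᵢ/(1+β(Kᵢ−1)), yᵢ = Kᵢxᵢ:
  A: x = 0.194, y = 0.599
  B: x = 0.439, y = 0.277
  C: x = 0.366, y = 0.125

β = 0.395, x_A = 0.194, y_A = 0.599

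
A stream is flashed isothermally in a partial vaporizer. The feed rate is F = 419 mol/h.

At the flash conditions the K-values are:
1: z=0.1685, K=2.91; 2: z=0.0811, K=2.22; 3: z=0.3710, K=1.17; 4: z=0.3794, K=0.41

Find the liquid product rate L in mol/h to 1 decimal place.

Rachford–Rice: g(V/F) = Σ zᵢ(Kᵢ−1)/(1+V/F(Kᵢ−1)) = 0.
g(0) = ΣzᵢKᵢ − 1 = 0.2600 and g(1) = 1 − Σzᵢ/Kᵢ = -0.3369, so a root lies in (0, 1).
Newton–Raphson from V/F = 0.5:
  V/F = 0.5000: g = -0.03331, g' = -0.4822 → V/F = 0.4309
Converged at V/F = 0.4309.
Then V = V/F·F = 0.4309·419 = 180.5 mol/h and L = F − V = 238.5 mol/h.

L = 238.5 mol/h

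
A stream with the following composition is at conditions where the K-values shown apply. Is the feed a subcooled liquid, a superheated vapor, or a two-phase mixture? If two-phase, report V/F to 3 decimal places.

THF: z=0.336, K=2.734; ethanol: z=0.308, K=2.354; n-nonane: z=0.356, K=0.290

two-phase, V/F = 0.676

ΣzᵢKᵢ = 1.747; Σzᵢ/Kᵢ = 1.481.
Both exceed 1, so a two-phase solution exists.
Let ψ = V/F and solve Σ zᵢ(Kᵢ−1)/(1+ψ(Kᵢ−1)) = 0.
Iterate (Newton) starting at ψ = 0.4:
  ψ = 0.400: g = 0.2615, g' = -0.940 → ψ = 0.678
  ψ = 0.678: g = -0.0024, g' = -1.034 → ψ = 0.676
Converged at ψ = 0.676.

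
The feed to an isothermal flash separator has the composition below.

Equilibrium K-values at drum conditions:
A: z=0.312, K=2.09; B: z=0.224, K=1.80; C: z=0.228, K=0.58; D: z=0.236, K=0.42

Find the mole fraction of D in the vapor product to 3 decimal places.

Material balance + equilibrium reduce to Σ zᵢ(Kᵢ−1)/(1+ψ(Kᵢ−1)) = 0.
g(0) = ΣzᵢKᵢ − 1 = 0.287 and g(1) = 1 − Σzᵢ/Kᵢ = -0.229, so a root lies in (0, 1).
Newton–Raphson from ψ = 0.5:
  ψ = 0.500: g = 0.0341, g' = -0.450 → ψ = 0.576
  ψ = 0.576: g = -0.0002, g' = -0.456 → ψ = 0.575
Converged at ψ = 0.575.
Compositions from xᵢ = zᵢ/(1+ψ(Kᵢ−1)), yᵢ = Kᵢxᵢ:
  A: x = 0.192, y = 0.401
  B: x = 0.153, y = 0.276
  C: x = 0.301, y = 0.174
  D: x = 0.354, y = 0.149

y_D = 0.149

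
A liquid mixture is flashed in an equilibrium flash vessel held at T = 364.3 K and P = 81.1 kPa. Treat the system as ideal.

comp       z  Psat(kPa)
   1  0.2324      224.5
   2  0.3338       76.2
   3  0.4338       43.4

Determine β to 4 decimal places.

Raoult's law: Kᵢ = Pᵢˢᵃᵗ/P = Pᵢˢᵃᵗ/81.1.
  K_1 = 224.5/81.1 = 2.768187, K_2 = 76.2/81.1 = 0.939581, K_3 = 43.4/81.1 = 0.535142
Let β = V/F and solve Σ zᵢ(Kᵢ−1)/(1+β(Kᵢ−1)) = 0.
Feasibility: ΣzᵢKᵢ = 1.1891, Σzᵢ/Kᵢ = 1.2498 — both > 1, two phases present.
Newton iteration, β⁰ = 0.5:
  β = 0.5000: g = -0.06541, g' = -0.3651 → β = 0.3208
  β = 0.3208: g = 0.00462, g' = -0.4265 → β = 0.3317
Converged at β = 0.3317.

β = 0.3317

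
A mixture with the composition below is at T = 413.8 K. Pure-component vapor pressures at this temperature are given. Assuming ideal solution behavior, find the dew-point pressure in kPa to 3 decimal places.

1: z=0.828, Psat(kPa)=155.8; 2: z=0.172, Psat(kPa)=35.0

Pdew = 97.763 kPa

At the dew point ψ → 1, so Σzᵢ/Kᵢ = 1 with Kᵢ = Pᵢˢᵃᵗ/P ⇒ 1/P = Σzᵢ/Pᵢˢᵃᵗ.
1/P = 0.828/155.8 + 0.172/35.0 = 0.010229 ⇒ P = 97.763 kPa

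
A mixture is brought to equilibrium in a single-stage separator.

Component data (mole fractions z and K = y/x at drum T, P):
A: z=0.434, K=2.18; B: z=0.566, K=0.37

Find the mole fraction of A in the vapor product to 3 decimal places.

y_A = 0.759

Rachford–Rice: g(V/F) = Σ zᵢ(Kᵢ−1)/(1+V/F(Kᵢ−1)) = 0.
Check two-phase: ΣzᵢKᵢ = 1.156 > 1 and Σzᵢ/Kᵢ = 1.729 > 1, so g(0) = 0.156 > 0 and g(1) = -0.729 < 0.
Newton–Raphson from V/F = 0.5:
  V/F = 0.500: g = -0.1985, g' = -0.718 → V/F = 0.224
  V/F = 0.224: g = -0.0098, g' = -0.683 → V/F = 0.209
Converged at V/F = 0.209.
Compositions from xᵢ = zᵢ/(1+V/F(Kᵢ−1)), yᵢ = Kᵢxᵢ:
  A: x = 0.348, y = 0.759
  B: x = 0.652, y = 0.241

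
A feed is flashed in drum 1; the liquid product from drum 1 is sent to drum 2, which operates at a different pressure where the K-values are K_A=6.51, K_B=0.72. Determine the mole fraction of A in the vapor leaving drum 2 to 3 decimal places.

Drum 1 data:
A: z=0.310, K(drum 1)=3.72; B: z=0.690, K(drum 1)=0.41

y_A (drum 2) = 0.315

Drum 1:
Material balance + equilibrium reduce to Σ zᵢ(Kᵢ−1)/(1+ψ₁(Kᵢ−1)) = 0.
Check two-phase: ΣzᵢKᵢ = 1.436 > 1 and Σzᵢ/Kᵢ = 1.766 > 1, so g(0) = 0.436 > 0 and g(1) = -0.766 < 0.
Binary case is linear: z₁(K₁−1)(1+ψ₁(K₂−1)) + z₂(K₂−1)(1+ψ₁(K₁−1)) = 0
⇒ ψ₁ = [z₁(K₁−1)+z₂(K₂−1)] / [−(K₁−1)(K₂−1)] = 0.4361/1.6048 = 0.272
Drum-1 compositions:
  A: x = 0.178, y = 0.663
  B: x = 0.822, y = 0.337
Drum-2 feed = drum-1 liquid: z₂ = (0.1782, 0.8218).
Drum 2:
Let ψ₂ = V/F and solve Σ zᵢ(Kᵢ−1)/(1+ψ₂(Kᵢ−1)) = 0.
Check two-phase: ΣzᵢKᵢ = 1.752 > 1 and Σzᵢ/Kᵢ = 1.169 > 1, so g(0) = 0.752 > 0 and g(1) = -0.169 < 0.
Binary case is linear: z₁(K₁−1)(1+ψ₂(K₂−1)) + z₂(K₂−1)(1+ψ₂(K₁−1)) = 0
⇒ ψ₂ = [z₁(K₁−1)+z₂(K₂−1)] / [−(K₁−1)(K₂−1)] = 0.7521/1.5428 = 0.487
  A: x = 0.048, y = 0.315
  B: x = 0.952, y = 0.685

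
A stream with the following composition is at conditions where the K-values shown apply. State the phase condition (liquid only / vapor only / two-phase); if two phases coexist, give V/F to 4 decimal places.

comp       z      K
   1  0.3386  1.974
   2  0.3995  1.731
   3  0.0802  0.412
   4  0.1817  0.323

ΣzᵢKᵢ = 1.4517; Σzᵢ/Kᵢ = 1.1595.
Both exceed 1, so a two-phase solution exists.
Newton–Raphson from ψ = 0.5:
  ψ = 0.5000: g = 0.18290, g' = -0.5057 → ψ = 0.8617
  ψ = 0.8617: g = -0.03234, g' = -0.7690 → ψ = 0.8196
  ψ = 0.8196: g = -0.00136, g' = -0.7064 → ψ = 0.8177
Converged at ψ = 0.8177.

two-phase, V/F = 0.8177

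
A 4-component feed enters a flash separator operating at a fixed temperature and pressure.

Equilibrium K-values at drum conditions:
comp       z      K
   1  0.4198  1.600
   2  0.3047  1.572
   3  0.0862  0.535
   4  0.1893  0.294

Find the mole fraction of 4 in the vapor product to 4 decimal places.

y_4 = 0.1039

Rachford–Rice: g(β) = Σ zᵢ(Kᵢ−1)/(1+β(Kᵢ−1)) = 0.
Check two-phase: ΣzᵢKᵢ = 1.2524 > 1 and Σzᵢ/Kᵢ = 1.2612 > 1, so g(0) = 0.2524 > 0 and g(1) = -0.2612 < 0.
Newton iteration, β⁰ = 0.61:
  β = 0.6100: g = 0.02291, g' = -0.4632 → β = 0.6595
  β = 0.6595: g = -0.00086, g' = -0.4993 → β = 0.6577
Converged at β = 0.6577.
Compositions from xᵢ = zᵢ/(1+β(Kᵢ−1)), yᵢ = Kᵢxᵢ:
  1: x = 0.3010, y = 0.4816
  2: x = 0.2214, y = 0.3480
  3: x = 0.1242, y = 0.0664
  4: x = 0.3534, y = 0.1039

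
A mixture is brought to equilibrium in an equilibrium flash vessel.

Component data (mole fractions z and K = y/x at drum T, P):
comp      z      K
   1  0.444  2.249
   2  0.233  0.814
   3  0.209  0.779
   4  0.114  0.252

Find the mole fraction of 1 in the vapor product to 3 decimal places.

Material balance + equilibrium reduce to Σ zᵢ(Kᵢ−1)/(1+V/F(Kᵢ−1)) = 0.
Check two-phase: ΣzᵢKᵢ = 1.380 > 1 and Σzᵢ/Kᵢ = 1.204 > 1, so g(0) = 0.380 > 0 and g(1) = -0.204 < 0.
Iterate (Newton) starting at V/F = 0.5:
  V/F = 0.500: g = 0.1054, g' = -0.448 → V/F = 0.735
  V/F = 0.735: g = -0.0058, g' = -0.529 → V/F = 0.724
Converged at V/F = 0.724.
Compositions from xᵢ = zᵢ/(1+V/F(Kᵢ−1)), yᵢ = Kᵢxᵢ:
  1: x = 0.233, y = 0.524
  2: x = 0.269, y = 0.219
  3: x = 0.249, y = 0.194
  4: x = 0.249, y = 0.063

y_1 = 0.524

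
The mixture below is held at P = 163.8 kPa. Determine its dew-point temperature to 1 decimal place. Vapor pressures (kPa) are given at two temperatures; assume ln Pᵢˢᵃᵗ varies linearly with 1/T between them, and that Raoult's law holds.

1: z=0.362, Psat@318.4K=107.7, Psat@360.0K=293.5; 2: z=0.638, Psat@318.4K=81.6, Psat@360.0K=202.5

Dew-point temperature: Σzᵢ·P/Pᵢˢᵃᵗ(T) = 1. Interpolate ln Pᵢˢᵃᵗ = aᵢ + bᵢ/T.
  T = 318.4 K: ΣzᵢP/Pᵢˢᵃᵗ = 1.8313
  T = 360.0 K: ΣzᵢP/Pᵢˢᵃᵗ = 0.7181
  T = 339.2 K: ΣzᵢP/Pᵢˢᵃᵗ = 1.1140
  T = 349.6 K: ΣzᵢP/Pᵢˢᵃᵗ = 0.8886
  T = 344.4 K: ΣzᵢP/Pᵢˢᵃᵗ = 0.9932
  T = 341.8 K: ΣzᵢP/Pᵢˢᵃᵗ = 1.0514
Interpolating between 341.8 K and 344.4 K gives T ≈ 344.1 K.

T = 344.1 K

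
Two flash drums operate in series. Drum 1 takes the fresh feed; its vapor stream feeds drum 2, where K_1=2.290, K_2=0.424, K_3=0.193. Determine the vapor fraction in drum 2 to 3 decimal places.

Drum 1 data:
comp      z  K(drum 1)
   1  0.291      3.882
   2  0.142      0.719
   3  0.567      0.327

V/F (drum 2) = 0.645

Drum 1:
Rachford–Rice: g(ψ₁) = Σ zᵢ(Kᵢ−1)/(1+ψ₁(Kᵢ−1)) = 0.
Feasibility: ΣzᵢKᵢ = 1.417, Σzᵢ/Kᵢ = 2.006 — both > 1, two phases present.
Iterate (Newton) starting at ψ₁ = 0.66:
  ψ₁ = 0.660: g = -0.4465, g' = -1.135 → ψ₁ = 0.267
  ψ₁ = 0.267: g = -0.0339, g' = -1.167 → ψ₁ = 0.238
Converged at ψ₁ = 0.238.
Drum-1 compositions:
  1: x = 0.173, y = 0.670
  2: x = 0.152, y = 0.109
  3: x = 0.675, y = 0.221
Drum-2 feed = drum-1 vapor: z₂ = (0.6698, 0.1094, 0.2208).
Drum 2:
Material balance + equilibrium reduce to Σ zᵢ(Kᵢ−1)/(1+ψ₂(Kᵢ−1)) = 0.
g(0) = ΣzᵢKᵢ − 1 = 0.623 and g(1) = 1 − Σzᵢ/Kᵢ = -0.695, so a root lies in (0, 1).
Newton–Raphson from ψ₂ = 0.5:
  ψ₂ = 0.500: g = 0.1380, g' = -0.888 → ψ₂ = 0.655
  ψ₂ = 0.655: g = -0.0114, g' = -1.069 → ψ₂ = 0.645
Converged at ψ₂ = 0.645.
  1: x = 0.366, y = 0.837
  2: x = 0.174, y = 0.074
  3: x = 0.460, y = 0.089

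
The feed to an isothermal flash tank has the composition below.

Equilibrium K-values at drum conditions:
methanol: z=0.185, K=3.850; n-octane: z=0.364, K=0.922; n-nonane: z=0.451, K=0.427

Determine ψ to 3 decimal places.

Let ψ = V/F and solve Σ zᵢ(Kᵢ−1)/(1+ψ(Kᵢ−1)) = 0.
Feasibility: ΣzᵢKᵢ = 1.240, Σzᵢ/Kᵢ = 1.499 — both > 1, two phases present.
Iterate (Newton) starting at ψ = 0.55:
  ψ = 0.550: g = -0.2017, g' = -0.546 → ψ = 0.181
  ψ = 0.181: g = 0.0309, g' = -0.841 → ψ = 0.217
  ψ = 0.217: g = 0.0014, g' = -0.768 → ψ = 0.219
Converged at ψ = 0.219.

ψ = 0.219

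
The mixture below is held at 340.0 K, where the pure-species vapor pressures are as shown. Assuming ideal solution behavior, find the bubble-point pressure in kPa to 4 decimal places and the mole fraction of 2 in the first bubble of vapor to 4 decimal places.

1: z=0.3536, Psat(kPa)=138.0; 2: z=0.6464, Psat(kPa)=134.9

At the bubble point ψ → 0, so ΣzᵢKᵢ = 1 with Kᵢ = Pᵢˢᵃᵗ/P ⇒ P = ΣzᵢPᵢˢᵃᵗ.
P = 0.3536·138.0 + 0.6464·134.9 = 135.9962 kPa
yᵢ = zᵢPᵢˢᵃᵗ/P ⇒ y_2 = 0.6464·134.9/135.9962 = 0.6412

Pbub = 135.9962 kPa, y_2 = 0.6412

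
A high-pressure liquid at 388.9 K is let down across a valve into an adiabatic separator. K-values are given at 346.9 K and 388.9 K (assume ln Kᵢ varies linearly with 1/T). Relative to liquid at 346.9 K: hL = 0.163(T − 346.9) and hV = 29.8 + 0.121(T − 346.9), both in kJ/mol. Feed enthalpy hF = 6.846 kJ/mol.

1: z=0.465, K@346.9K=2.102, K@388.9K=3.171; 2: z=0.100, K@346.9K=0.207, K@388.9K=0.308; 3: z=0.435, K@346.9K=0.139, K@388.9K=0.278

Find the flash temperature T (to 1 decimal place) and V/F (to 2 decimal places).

Adiabatic flash: solve Rachford–Rice at each trial T, then check hF = ψ·hV(T) + (1−ψ)·hL(T).
  T = 346.9 K: K = (2.102, 0.207, 0.139), RR gives ψ = 0.063, H_out = 1.867 kJ/mol
  T = 388.9 K: K = (3.171, 0.308, 0.278), RR gives ψ = 0.403, H_out = 18.133 kJ/mol
  T = 367.9 K: K = (2.612, 0.255, 0.201), RR gives ψ = 0.257, H_out = 10.861 kJ/mol
  T = 357.4 K: K = (2.351, 0.231, 0.168), RR gives ψ = 0.171, H_out = 6.721 kJ/mol
  T = 362.6 K: K = (2.479, 0.243, 0.184), RR gives ψ = 0.215, H_out = 8.837 kJ/mol
  T = 360.0 K: K = (2.414, 0.237, 0.176), RR gives ψ = 0.194, H_out = 7.798 kJ/mol
  T = 358.7 K: K = (2.382, 0.234, 0.172), RR gives ψ = 0.182, H_out = 7.264 kJ/mol
Linear interpolation between T = 357.4 (H_out = 6.721) and T = 358.7 (H_out = 7.264) on hF = 6.846 gives T ≈ 357.7 K, at which ψ = 0.17.

T = 357.7 K, V/F = 0.17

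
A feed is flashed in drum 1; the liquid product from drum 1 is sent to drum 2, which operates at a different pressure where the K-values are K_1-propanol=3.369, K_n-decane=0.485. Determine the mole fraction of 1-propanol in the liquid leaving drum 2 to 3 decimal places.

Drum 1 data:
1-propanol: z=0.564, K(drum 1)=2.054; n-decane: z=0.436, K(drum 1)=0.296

Drum 1:
Newton iteration, ψ₁⁰ = 0.5:
  ψ₁ = 0.500: g = -0.0844, g' = -0.783 → ψ₁ = 0.392
  ψ₁ = 0.392: g = -0.0035, g' = -0.726 → ψ₁ = 0.387
Converged at ψ₁ = 0.387.
Drum-1 compositions:
  1-propanol: x = 0.400, y = 0.823
  n-decane: x = 0.600, y = 0.177
Drum-2 feed = drum-1 liquid: z₂ = (0.4005, 0.5995).
Drum 2:
Binary case is linear: z₁(K₁−1)(1+ψ₂(K₂−1)) + z₂(K₂−1)(1+ψ₂(K₁−1)) = 0
⇒ ψ₂ = [z₁(K₁−1)+z₂(K₂−1)] / [−(K₁−1)(K₂−1)] = 0.6399/1.2200 = 0.525
  1-propanol: x = 0.179, y = 0.602
  n-decane: x = 0.821, y = 0.398

x_1-propanol (drum 2) = 0.179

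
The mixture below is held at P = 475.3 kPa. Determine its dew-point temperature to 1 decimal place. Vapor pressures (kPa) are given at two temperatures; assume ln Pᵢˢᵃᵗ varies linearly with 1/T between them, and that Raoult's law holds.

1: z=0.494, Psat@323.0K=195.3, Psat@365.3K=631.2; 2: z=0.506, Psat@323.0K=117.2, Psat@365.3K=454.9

Dew-point temperature: Σzᵢ·P/Pᵢˢᵃᵗ(T) = 1. Interpolate ln Pᵢˢᵃᵗ = aᵢ + bᵢ/T.
  T = 323.0 K: ΣzᵢP/Pᵢˢᵃᵗ = 3.2543
  T = 365.3 K: ΣzᵢP/Pᵢˢᵃᵗ = 0.9007
  T = 344.1 K: ΣzᵢP/Pᵢˢᵃᵗ = 1.6466
  T = 354.7 K: ΣzᵢP/Pᵢˢᵃᵗ = 1.2066
  T = 360.0 K: ΣzᵢP/Pᵢˢᵃᵗ = 1.0402
  T = 362.6 K: ΣzᵢP/Pᵢˢᵃᵗ = 0.9687
  T = 361.3 K: ΣzᵢP/Pᵢˢᵃᵗ = 1.0037
Interpolating between 361.3 K and 362.6 K gives T ≈ 361.4 K.

T = 361.4 K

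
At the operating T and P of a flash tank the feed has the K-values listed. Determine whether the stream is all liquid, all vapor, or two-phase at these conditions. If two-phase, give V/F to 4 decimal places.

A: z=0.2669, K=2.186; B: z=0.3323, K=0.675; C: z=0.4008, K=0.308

ΣzᵢKᵢ = 0.9312; Σzᵢ/Kᵢ = 1.9157.
Since ΣzᵢKᵢ < 1 the mixture is below its bubble point — single liquid phase.

all liquid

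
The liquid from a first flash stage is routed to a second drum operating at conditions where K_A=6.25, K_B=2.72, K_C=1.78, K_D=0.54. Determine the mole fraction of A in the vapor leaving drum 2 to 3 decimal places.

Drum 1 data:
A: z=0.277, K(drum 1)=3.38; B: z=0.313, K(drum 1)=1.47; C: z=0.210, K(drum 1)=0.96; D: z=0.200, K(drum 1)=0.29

y_A (drum 2) = 0.108

Drum 1:
Newton–Raphson from ψ₁ = 0.7:
  ψ₁ = 0.700: g = 0.0670, g' = -0.659 → ψ₁ = 0.802
  ψ₁ = 0.802: g = -0.0048, g' = -0.766 → ψ₁ = 0.795
Converged at ψ₁ = 0.795.
Drum-1 compositions:
  A: x = 0.096, y = 0.324
  B: x = 0.228, y = 0.335
  C: x = 0.217, y = 0.208
  D: x = 0.460, y = 0.133
Drum-2 feed = drum-1 liquid: z₂ = (0.0957, 0.2278, 0.2169, 0.4595).
Drum 2:
Newton iteration, ψ₂⁰ = 0.5:
  ψ₂ = 0.500: g = 0.1965, g' = -0.628 → ψ₂ = 0.813
  ψ₂ = 0.813: g = 0.0247, g' = -0.510 → ψ₂ = 0.861
Converged at ψ₂ = 0.861.
  A: x = 0.017, y = 0.108
  B: x = 0.092, y = 0.250
  C: x = 0.130, y = 0.231
  D: x = 0.761, y = 0.411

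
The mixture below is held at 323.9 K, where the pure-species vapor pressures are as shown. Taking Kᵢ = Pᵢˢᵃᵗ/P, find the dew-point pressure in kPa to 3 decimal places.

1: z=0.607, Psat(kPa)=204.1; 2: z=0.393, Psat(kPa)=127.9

Pdew = 165.378 kPa

At the dew point ψ → 1, so Σzᵢ/Kᵢ = 1 with Kᵢ = Pᵢˢᵃᵗ/P ⇒ 1/P = Σzᵢ/Pᵢˢᵃᵗ.
1/P = 0.607/204.1 + 0.393/127.9 = 0.006047 ⇒ P = 165.378 kPa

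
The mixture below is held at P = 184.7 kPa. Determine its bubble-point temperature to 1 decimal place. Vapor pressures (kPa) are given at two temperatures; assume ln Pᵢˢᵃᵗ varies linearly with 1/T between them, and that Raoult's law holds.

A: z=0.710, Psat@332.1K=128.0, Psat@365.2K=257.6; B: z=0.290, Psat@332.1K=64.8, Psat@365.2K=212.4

T = 353.1 K

Bubble-point temperature: ΣzᵢPᵢˢᵃᵗ(T) = P. Interpolate ln Pᵢˢᵃᵗ = aᵢ + bᵢ/T.
  T = 332.1 K: ΣzᵢPᵢˢᵃᵗ = 109.67 kPa
  T = 365.2 K: ΣzᵢPᵢˢᵃᵗ = 244.49 kPa
  T = 348.6 K: ΣzᵢPᵢˢᵃᵗ = 165.88 kPa
  T = 356.9 K: ΣzᵢPᵢˢᵃᵗ = 202.05 kPa
  T = 352.8 K: ΣzᵢPᵢˢᵃᵗ = 183.45 kPa
  T = 354.9 K: ΣzᵢPᵢˢᵃᵗ = 192.79 kPa
Interpolating between 352.8 K and 354.9 K gives T ≈ 353.1 K.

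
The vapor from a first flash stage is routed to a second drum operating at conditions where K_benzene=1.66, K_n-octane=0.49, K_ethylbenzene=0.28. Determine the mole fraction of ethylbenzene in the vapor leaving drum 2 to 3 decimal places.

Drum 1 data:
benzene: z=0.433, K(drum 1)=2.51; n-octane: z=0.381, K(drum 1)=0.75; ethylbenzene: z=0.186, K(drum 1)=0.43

y_ethylbenzene (drum 2) = 0.044

Drum 1:
Material balance + equilibrium reduce to Σ zᵢ(Kᵢ−1)/(1+ψ₁(Kᵢ−1)) = 0.
Feasibility: ΣzᵢKᵢ = 1.453, Σzᵢ/Kᵢ = 1.113 — both > 1, two phases present.
Newton iteration, ψ₁⁰ = 0.32:
  ψ₁ = 0.320: g = 0.2076, g' = -0.567 → ψ₁ = 0.686
  ψ₁ = 0.686: g = 0.0321, g' = -0.436 → ψ₁ = 0.760
Converged at ψ₁ = 0.760.
Drum-1 compositions:
  benzene: x = 0.202, y = 0.506
  n-octane: x = 0.470, y = 0.353
  ethylbenzene: x = 0.328, y = 0.141
Drum-2 feed = drum-1 vapor: z₂ = (0.5062, 0.3527, 0.1410).
Drum 2:
Rachford–Rice: g(ψ₂) = Σ zᵢ(Kᵢ−1)/(1+ψ₂(Kᵢ−1)) = 0.
g(0) = ΣzᵢKᵢ − 1 = 0.053 and g(1) = 1 − Σzᵢ/Kᵢ = -0.529, so a root lies in (0, 1).
Newton iteration, ψ₂⁰ = 0.5:
  ψ₂ = 0.500: g = -0.1489, g' = -0.468 → ψ₂ = 0.182
  ψ₂ = 0.182: g = -0.0169, g' = -0.384 → ψ₂ = 0.138
Converged at ψ₂ = 0.138.
  benzene: x = 0.464, y = 0.770
  n-octane: x = 0.379, y = 0.186
  ethylbenzene: x = 0.157, y = 0.044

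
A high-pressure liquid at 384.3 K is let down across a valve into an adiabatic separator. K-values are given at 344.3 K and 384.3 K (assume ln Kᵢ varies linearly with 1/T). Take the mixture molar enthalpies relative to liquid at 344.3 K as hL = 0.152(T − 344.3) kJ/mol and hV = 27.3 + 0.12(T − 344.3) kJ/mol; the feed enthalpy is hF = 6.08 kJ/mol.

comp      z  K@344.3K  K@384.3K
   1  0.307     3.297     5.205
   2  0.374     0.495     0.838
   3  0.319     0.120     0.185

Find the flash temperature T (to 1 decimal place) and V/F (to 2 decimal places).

T = 350.0 K, V/F = 0.19

Adiabatic flash: solve Rachford–Rice at each trial T, then check hF = ψ·hV(T) + (1−ψ)·hL(T).
  T = 344.3 K: K = (3.297, 0.495, 0.120), RR gives ψ = 0.148, H_out = 4.028 kJ/mol
  T = 384.3 K: K = (5.205, 0.838, 0.185), RR gives ψ = 0.425, H_out = 17.146 kJ/mol
  T = 364.3 K: K = (4.195, 0.653, 0.151), RR gives ψ = 0.294, H_out = 10.886 kJ/mol
  T = 354.3 K: K = (3.732, 0.571, 0.135), RR gives ψ = 0.224, H_out = 7.573 kJ/mol
  T = 349.3 K: K = (3.511, 0.532, 0.127), RR gives ψ = 0.187, H_out = 5.838 kJ/mol
  T = 351.8 K: K = (3.620, 0.551, 0.131), RR gives ψ = 0.206, H_out = 6.713 kJ/mol
  T = 350.6 K: K = (3.567, 0.542, 0.129), RR gives ψ = 0.197, H_out = 6.295 kJ/mol
Linear interpolation between T = 349.3 (H_out = 5.838) and T = 350.6 (H_out = 6.295) on hF = 6.08 gives T ≈ 350.0 K, at which ψ = 0.19.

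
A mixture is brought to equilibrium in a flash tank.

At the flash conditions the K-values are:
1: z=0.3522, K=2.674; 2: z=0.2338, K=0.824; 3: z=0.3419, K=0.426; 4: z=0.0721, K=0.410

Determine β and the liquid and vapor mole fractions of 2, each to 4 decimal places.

Iterate (Newton) starting at β = 0.5:
  β = 0.5000: g = -0.05976, g' = -0.5733 → β = 0.3958
  β = 0.3958: g = 0.00097, g' = -0.5968 → β = 0.3974
Converged at β = 0.3974.
Compositions from xᵢ = zᵢ/(1+β(Kᵢ−1)), yᵢ = Kᵢxᵢ:
  1: x = 0.2115, y = 0.5656
  2: x = 0.2514, y = 0.2071
  3: x = 0.4429, y = 0.1887
  4: x = 0.0942, y = 0.0386

β = 0.3974, x_2 = 0.2514, y_2 = 0.2071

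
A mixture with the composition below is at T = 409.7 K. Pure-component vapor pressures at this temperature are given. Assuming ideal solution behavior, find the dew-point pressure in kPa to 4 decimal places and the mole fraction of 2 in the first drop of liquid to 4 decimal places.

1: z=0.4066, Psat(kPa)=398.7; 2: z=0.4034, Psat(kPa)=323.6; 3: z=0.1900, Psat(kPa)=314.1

At the dew point ψ → 1, so Σzᵢ/Kᵢ = 1 with Kᵢ = Pᵢˢᵃᵗ/P ⇒ 1/P = Σzᵢ/Pᵢˢᵃᵗ.
1/P = 0.4066/398.7 + 0.4034/323.6 + 0.1900/314.1 = 0.0028713 ⇒ P = 348.2721 kPa
xᵢ = zᵢP/Pᵢˢᵃᵗ ⇒ x_2 = 0.4034·348.2721/323.6 = 0.4342

Pdew = 348.2721 kPa, x_2 = 0.4342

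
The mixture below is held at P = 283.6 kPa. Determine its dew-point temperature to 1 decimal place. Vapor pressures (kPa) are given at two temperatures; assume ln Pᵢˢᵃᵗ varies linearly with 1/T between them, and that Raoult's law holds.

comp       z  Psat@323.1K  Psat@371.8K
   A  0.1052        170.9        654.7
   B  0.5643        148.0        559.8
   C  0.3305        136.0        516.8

Dew-point temperature: Σzᵢ·P/Pᵢˢᵃᵗ(T) = 1. Interpolate ln Pᵢˢᵃᵗ = aᵢ + bᵢ/T.
  T = 323.1 K: ΣzᵢP/Pᵢˢᵃᵗ = 1.9451
  T = 371.8 K: ΣzᵢP/Pᵢˢᵃᵗ = 0.5128
  T = 347.5 K: ΣzᵢP/Pᵢˢᵃᵗ = 0.9519
  T = 335.3 K: ΣzᵢP/Pᵢˢᵃᵗ = 1.3431
  T = 341.4 K: ΣzᵢP/Pᵢˢᵃᵗ = 1.1272
  T = 344.4 K: ΣzᵢP/Pᵢˢᵃᵗ = 1.0365
  T = 345.9 K: ΣzᵢP/Pᵢˢᵃᵗ = 0.9944
Interpolating between 344.4 K and 345.9 K gives T ≈ 345.7 K.

T = 345.7 K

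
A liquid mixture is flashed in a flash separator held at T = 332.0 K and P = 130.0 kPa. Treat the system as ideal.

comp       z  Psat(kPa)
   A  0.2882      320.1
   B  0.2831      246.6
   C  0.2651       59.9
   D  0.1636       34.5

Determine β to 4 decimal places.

β = 0.5482

Raoult's law: Kᵢ = Pᵢˢᵃᵗ/P = Pᵢˢᵃᵗ/130.0.
  K_A = 320.1/130.0 = 2.462308, K_B = 246.6/130.0 = 1.896923, K_C = 59.9/130.0 = 0.460769, K_D = 34.5/130.0 = 0.265385
Material balance + equilibrium reduce to Σ zᵢ(Kᵢ−1)/(1+β(Kᵢ−1)) = 0.
Feasibility: ΣzᵢKᵢ = 1.4122, Σzᵢ/Kᵢ = 1.4581 — both > 1, two phases present.
Newton iteration, β⁰ = 0.5:
  β = 0.5000: g = 0.03307, g' = -0.6792 → β = 0.5487
  β = 0.5487: g = -0.00036, g' = -0.6953 → β = 0.5482
Converged at β = 0.5482.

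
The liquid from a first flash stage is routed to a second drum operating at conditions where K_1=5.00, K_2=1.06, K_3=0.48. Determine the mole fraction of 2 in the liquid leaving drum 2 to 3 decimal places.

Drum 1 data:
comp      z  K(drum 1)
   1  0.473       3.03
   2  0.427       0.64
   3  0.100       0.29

x_2 (drum 2) = 0.565

Drum 1:
Let ψ₁ = V/F and solve Σ zᵢ(Kᵢ−1)/(1+ψ₁(Kᵢ−1)) = 0.
Feasibility: ΣzᵢKᵢ = 1.735, Σzᵢ/Kᵢ = 1.168 — both > 1, two phases present.
Newton–Raphson from ψ₁ = 0.5:
  ψ₁ = 0.500: g = 0.1790, g' = -0.684 → ψ₁ = 0.762
  ψ₁ = 0.762: g = 0.0106, g' = -0.645 → ψ₁ = 0.778
Converged at ψ₁ = 0.778.
Drum-1 compositions:
  1: x = 0.183, y = 0.556
  2: x = 0.593, y = 0.380
  3: x = 0.223, y = 0.065
Drum-2 feed = drum-1 liquid: z₂ = (0.1834, 0.5932, 0.2235).
Drum 2:
Let ψ₂ = V/F and solve Σ zᵢ(Kᵢ−1)/(1+ψ₂(Kᵢ−1)) = 0.
Check two-phase: ΣzᵢKᵢ = 1.653 > 1 and Σzᵢ/Kᵢ = 1.062 > 1, so g(0) = 0.653 > 0 and g(1) = -0.062 < 0.
Iterate (Newton) starting at ψ₂ = 0.35:
  ψ₂ = 0.350: g = 0.1984, g' = -0.602 → ψ₂ = 0.680
  ψ₂ = 0.680: g = 0.0517, g' = -0.359 → ψ₂ = 0.824
  ψ₂ = 0.824: g = 0.0014, g' = -0.346 → ψ₂ = 0.828
Converged at ψ₂ = 0.828.
  1: x = 0.043, y = 0.213
  2: x = 0.565, y = 0.599
  3: x = 0.392, y = 0.188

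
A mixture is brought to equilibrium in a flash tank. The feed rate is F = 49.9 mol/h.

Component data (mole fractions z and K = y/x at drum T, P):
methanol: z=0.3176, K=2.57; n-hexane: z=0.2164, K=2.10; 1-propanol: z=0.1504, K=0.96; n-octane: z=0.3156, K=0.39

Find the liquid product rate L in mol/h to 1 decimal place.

L = 12.6 mol/h

Let β = V/F and solve Σ zᵢ(Kᵢ−1)/(1+β(Kᵢ−1)) = 0.
Check two-phase: ΣzᵢKᵢ = 1.5381 > 1 and Σzᵢ/Kᵢ = 1.1925 > 1, so g(0) = 0.5381 > 0 and g(1) = -0.1925 < 0.
Newton–Raphson from β = 0.66:
  β = 0.6600: g = 0.05436, g' = -0.6060 → β = 0.7497
  β = 0.7497: g = -0.00145, g' = -0.6428 → β = 0.7474
Converged at β = 0.7474.
Then V = β·F = 0.7474·49.9 = 37.3 mol/h and L = F − V = 12.6 mol/h.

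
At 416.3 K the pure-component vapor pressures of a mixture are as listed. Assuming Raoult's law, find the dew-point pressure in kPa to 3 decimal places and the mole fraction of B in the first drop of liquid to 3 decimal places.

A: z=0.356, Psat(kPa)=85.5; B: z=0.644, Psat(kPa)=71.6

At the dew point ψ → 1, so Σzᵢ/Kᵢ = 1 with Kᵢ = Pᵢˢᵃᵗ/P ⇒ 1/P = Σzᵢ/Pᵢˢᵃᵗ.
1/P = 0.356/85.5 + 0.644/71.6 = 0.013158 ⇒ P = 75.998 kPa
xᵢ = zᵢP/Pᵢˢᵃᵗ ⇒ x_B = 0.644·75.998/71.6 = 0.684

Pdew = 75.998 kPa, x_B = 0.684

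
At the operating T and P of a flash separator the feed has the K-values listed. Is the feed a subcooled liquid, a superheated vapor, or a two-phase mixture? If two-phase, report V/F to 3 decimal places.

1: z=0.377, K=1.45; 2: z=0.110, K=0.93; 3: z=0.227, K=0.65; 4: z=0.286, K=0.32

subcooled liquid

ΣzᵢKᵢ = 0.888; Σzᵢ/Kᵢ = 1.621.
Since ΣzᵢKᵢ < 1 the mixture is below its bubble point — single liquid phase.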